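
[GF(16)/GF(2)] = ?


GF(16) = GF(2^4), so the extension degree is 4

[GF(16)/GF(2)] = 4


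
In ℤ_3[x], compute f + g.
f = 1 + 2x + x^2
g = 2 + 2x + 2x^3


Add coefficients mod 3:
x^0: 1 + 2 = 0 (mod 3)
x^1: 2 + 2 = 1 (mod 3)
x^2: 1 + 0 = 1 (mod 3)
x^3: 0 + 2 = 2 (mod 3)
Result: x + x^2 + 2x^3

f + g = x + x^2 + 2x^3


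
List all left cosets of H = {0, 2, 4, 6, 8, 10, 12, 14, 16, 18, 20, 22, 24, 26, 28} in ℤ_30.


H = {0, 2, 4, 6, 8, 10, 12, 14, 16, 18, 20, 22, 24, 26, 28}, |H| = 15
Number of cosets = |G|/|H| = 30/15 = 2
0 + H = {0, 2, 4, 6, 8, 10, 12, 14, 16, 18, 20, 22, 24, 26, 28}
1 + H = {1, 3, 5, 7, 9, 11, 13, 15, 17, 19, 21, 23, 25, 27, 29}

Cosets: 0+H={0,2,4,6,8,10,12,14,16,18,20,22,24,26,28}; 1+H={1,3,5,7,9,11,13,15,17,19,21,23,25,27,29}


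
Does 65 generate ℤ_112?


g generates ℤ_n iff gcd(g, n) = 1
gcd(65, 112) = 1
Since gcd = 1, 65 is a generator.

Yes, 65 generates ℤ_112


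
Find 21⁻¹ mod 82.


Use the extended Euclidean algorithm to write 1 = 21·s + 82·t; then s mod 82 is the inverse.
Euclidean algorithm:
  21 = 0·82 + 21
  82 = 3·21 + 19
  21 = 1·19 + 2
  19 = 9·2 + 1
  2 = 2·1 + 0
gcd(21,82) = 1
Back-substitution gives: 21·(-39) + 82·(10) = 1
So 21⁻¹ ≡ -39 ≡ 43 (mod 82)
Check: 21 × 43 = 903 ≡ 1 (mod 82) ✓

21⁻¹ ≡ 43 (mod 82)


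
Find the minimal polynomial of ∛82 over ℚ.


∛82 satisfies x³ - 82 = 0, irreducible over ℚ (no rational root; 82 is not a perfect cube)

Minimal polynomial: x³ - 82


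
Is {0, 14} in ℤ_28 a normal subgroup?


H = {0, 14} in ℤ_28
ℤ_28 is abelian; every subgroup of an abelian group is normal

Yes, normal subgroup


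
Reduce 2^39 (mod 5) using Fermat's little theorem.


Fermat's little theorem: if p is prime and gcd(a,p)=1, then a^(p-1) ≡ 1 (mod p)
p = 5 is prime, gcd(2,5) = 1
Reduce exponent: 39 mod 4 = 3
So 2^39 ≡ 2^3 (mod 5)
2^3 mod 5 = 3

2^39 ≡ 3 (mod 5)


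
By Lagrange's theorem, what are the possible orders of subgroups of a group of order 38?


Lagrange's theorem: |H| divides |G|
|G| = 38
Divisors of 38: 1, 2, 19, 38

Possible subgroup orders: {1, 2, 19, 38}


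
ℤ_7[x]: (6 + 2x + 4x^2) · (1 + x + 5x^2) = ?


Expand and collect like terms; reduce coefficients mod 7:
x^0: 6·1 = 6 ≡ 6 (mod 7)
x^1: 6·1 + 2·1 = 8 ≡ 1 (mod 7)
x^2: 6·5 + 2·1 + 4·1 = 36 ≡ 1 (mod 7)
x^3: 2·5 + 4·1 = 14 ≡ 0 (mod 7)
x^4: 4·5 = 20 ≡ 6 (mod 7)
Result: 6 + x + x^2 + 6x^4

f · g = 6 + x + x^2 + 6x^4


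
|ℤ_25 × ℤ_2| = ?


|A × B| = |A| · |B|
|ℤ_25 × ℤ_2| = 25 × 2 = 50

|ℤ_25 × ℤ_2| = 50


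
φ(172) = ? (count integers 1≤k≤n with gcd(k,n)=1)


Factor n: 172 = 2^2 × 43
φ(n) = n · ∏(1 - 1/p) over distinct primes p | n
φ(172) = 172 · (1 - 1/2) · (1 - 1/43) = 84

φ(172) = 84


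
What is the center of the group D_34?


Z(G) = {g ∈ G | gx = xg for all x ∈ G}
For even n, Z(D_n) = {e, r^(n/2)}: the 180° rotation r^17 commutes with every reflection and rotation

Z(D_34) = {e, r^17}


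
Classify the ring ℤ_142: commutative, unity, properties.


ℤ_142 is a commutative ring with unity 1; 142 = 2×71 is composite, so 2·71 ≡ 0 gives zero divisors (not an integral domain)
Commutative: Yes
Integral domain: No
Has unity: Yes

ℤ_142: Commutative=Yes, Unity=Yes


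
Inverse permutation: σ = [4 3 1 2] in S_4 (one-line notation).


To find σ⁻¹, swap domain and range:
σ(1) = 4 → σ⁻¹(4) = 1
σ(2) = 3 → σ⁻¹(3) = 2
σ(3) = 1 → σ⁻¹(1) = 3
σ(4) = 2 → σ⁻¹(2) = 4

σ⁻¹ = [3 4 2 1]


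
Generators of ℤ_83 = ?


g generates ℤ_n iff gcd(g,n) = 1
Prime factors of 83: 83
Generators are g ∈ {1,...,82} not divisible by any of these primes.
Generators: {1, 2, 3, 4, 5, 6, 7, 8, 9, 10, 11, 12, 13, 14, 15, 16, 17, 18, 19, 20, 21, 22, 23, 24, 25, 26, 27, 28, 29, 30, 31, 32, 33, 34, 35, 36, 37, 38, 39, 40, 41, 42, 43, 44, 45, 46, 47, 48, 49, 50, 51, 52, 53, 54, 55, 56, 57, 58, 59, 60, 61, 62, 63, 64, 65, 66, 67, 68, 69, 70, 71, 72, 73, 74, 75, 76, 77, 78, 79, 80, 81, 82}
Number of generators = φ(83) = 82

Generators of ℤ_83 = {1, 2, 3, 4, 5, 6, 7, 8, 9, 10, 11, 12, 13, 14, 15, 16, 17, 18, 19, 20, 21, 22, 23, 24, 25, 26, 27, 28, 29, 30, 31, 32, 33, 34, 35, 36, 37, 38, 39, 40, 41, 42, 43, 44, 45, 46, 47, 48, 49, 50, 51, 52, 53, 54, 55, 56, 57, 58, 59, 60, 61, 62, 63, 64, 65, 66, 67, 68, 69, 70, 71, 72, 73, 74, 75, 76, 77, 78, 79, 80, 81, 82}


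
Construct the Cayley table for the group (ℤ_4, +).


Elements: {0, 1, 2, 3}
Operation: addition mod 4
Entry (a, b) = (a + b) mod 4

Cayley table:
  | 0 | 1 | 2 | 3
0 | 0 | 1 | 2 | 3
1 | 1 | 2 | 3 | 0
2 | 2 | 3 | 0 | 1
3 | 3 | 0 | 1 | 2


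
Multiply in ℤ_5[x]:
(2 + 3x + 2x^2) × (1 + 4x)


Expand and collect like terms; reduce coefficients mod 5:
x^0: 2·1 = 2 ≡ 2 (mod 5)
x^1: 2·4 + 3·1 = 11 ≡ 1 (mod 5)
x^2: 3·4 + 2·1 = 14 ≡ 4 (mod 5)
x^3: 2·4 = 8 ≡ 3 (mod 5)
Result: 2 + x + 4x^2 + 3x^3

f · g = 2 + x + 4x^2 + 3x^3


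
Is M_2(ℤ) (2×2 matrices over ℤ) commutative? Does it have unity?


Matrix multiplication is non-commutative for n ≥ 2; the identity matrix I is the unity; singular matrices give zero divisors, so not an integral domain
Commutative: No
Integral domain: No
Has unity: Yes

M_2(ℤ) (2×2 matrices over ℤ): Commutative=No, Unity=Yes


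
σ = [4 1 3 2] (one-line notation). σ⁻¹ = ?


To find σ⁻¹, swap domain and range:
σ(1) = 4 → σ⁻¹(4) = 1
σ(2) = 1 → σ⁻¹(1) = 2
σ(3) = 3 → σ⁻¹(3) = 3
σ(4) = 2 → σ⁻¹(2) = 4

σ⁻¹ = [2 4 3 1]


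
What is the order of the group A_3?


|A_n| = n!/2 (even permutations)
|A_3| = 3!/2 = 6/2 = 3

|A_3| = 3


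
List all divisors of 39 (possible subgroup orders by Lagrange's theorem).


Lagrange's theorem: |H| divides |G|
|G| = 39
Divisors of 39: 1, 3, 13, 39

Possible subgroup orders: {1, 3, 13, 39}


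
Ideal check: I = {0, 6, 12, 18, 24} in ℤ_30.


Check ideal conditions for I = {0, 6, 12, 18, 24} in ℤ_30:
(1) I is an additive subgroup? Yes
(2) For r ∈ ℤ_30 and a ∈ I: r·a ∈ I? Yes

Yes, I is an ideal of ℤ_30


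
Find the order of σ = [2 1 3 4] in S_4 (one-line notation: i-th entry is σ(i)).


Cycle decomposition: (1 2)
Cycle lengths: 2
Order = lcm(2) = 2

ord(σ) = 2


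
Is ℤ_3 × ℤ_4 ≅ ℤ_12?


Comparing ℤ_3 × ℤ_4 and ℤ_12:
gcd(3,4) = 1, so ℤ_3 × ℤ_4 ≅ ℤ_12 (CRT)

Yes, ℤ_3 × ℤ_4 ≅ ℤ_12


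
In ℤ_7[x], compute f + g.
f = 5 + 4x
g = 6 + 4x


Add coefficients mod 7:
x^0: 5 + 6 = 4 (mod 7)
x^1: 4 + 4 = 1 (mod 7)
Result: 4 + x

f + g = 4 + x


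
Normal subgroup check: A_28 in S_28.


H = A_28 in S_28
A_28 has index 2 in S_28, and every subgroup of index 2 is normal

Yes, normal subgroup


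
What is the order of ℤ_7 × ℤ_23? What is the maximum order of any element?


|ℤ_7 × ℤ_23| = 7 × 23 = 161
Max element order = lcm(7,23) = 161
Cyclic? Yes (gcd=1)

|ℤ_7×ℤ_23| = 161, max element order = 161


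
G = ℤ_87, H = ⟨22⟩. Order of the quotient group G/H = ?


|⟨22⟩| = n / gcd(22, 87) = 87 / 1 = 87
H is normal (ℤ_87 is abelian).
|G/H| = |G| / |H| = 87 / 87 = 1

|G/H| = 1


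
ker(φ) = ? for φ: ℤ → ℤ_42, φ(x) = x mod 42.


Kernel = preimage of identity
ker(φ) = {x ∈ ℤ : x ≡ 0 (mod 42)} = 42ℤ = {0, ±42, ±84, ...}

ker(φ) = 42ℤ


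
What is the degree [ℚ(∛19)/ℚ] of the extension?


∛19 has minimal polynomial x³ - 19 (irreducible over ℚ since 19 is not a perfect cube)

[ℚ(∛19)/ℚ] = 3


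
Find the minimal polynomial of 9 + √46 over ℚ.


Let α = 9 + √46. Then α - 9 = √46, so (α - 9)² = 46, giving α² - 18α + 35 = 0. Degree 2 and α ∉ ℚ, so this is the minimal polynomial.

Minimal polynomial: x² - 18x + 35


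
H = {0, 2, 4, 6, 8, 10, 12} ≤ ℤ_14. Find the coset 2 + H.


2 + H = {2 + h (mod 14) : h ∈ H}
2+0=2, 2+2=4, 2+4=6, 2+6=8, 2+8=10, 2+10=12, 2+12=0
2 + H = {0, 2, 4, 6, 8, 10, 12} = 0 + H

2 + H = {0, 2, 4, 6, 8, 10, 12}


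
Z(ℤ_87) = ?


Z(G) = {g ∈ G | gx = xg for all x ∈ G}
ℤ_87 is abelian, so Z(G) = G

Z(ℤ_87) = ℤ_87


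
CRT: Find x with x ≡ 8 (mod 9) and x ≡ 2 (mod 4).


m₁ = 9, m₂ = 4, gcd = 1, so CRT applies. M = m₁·m₂ = 36
Let M₁ = M/m₁ = 4, M₂ = M/m₂ = 9
Find y₁ ≡ M₁⁻¹ (mod m₁): 4⁻¹ ≡ 7 (mod 9)
Find y₂ ≡ M₂⁻¹ (mod m₂): 9⁻¹ ≡ 1 (mod 4)
x = a₁·M₁·y₁ + a₂·M₂·y₂ = 8·4·7 + 2·9·1 = 242
Reduce mod 36: x ≡ 26
Check: 26 mod 9 = 8 ✓, 26 mod 4 = 2 ✓

x ≡ 26 (mod 36)


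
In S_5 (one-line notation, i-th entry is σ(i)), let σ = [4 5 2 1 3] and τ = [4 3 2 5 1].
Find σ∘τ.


σ∘τ: apply τ first, then σ
1 →τ 4 →σ 1
2 →τ 3 →σ 2
3 →τ 2 →σ 5
4 →τ 5 →σ 3
5 →τ 1 →σ 4

σ∘τ = [1 2 5 3 4]


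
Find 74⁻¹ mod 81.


Use the extended Euclidean algorithm to write 1 = 74·s + 81·t; then s mod 81 is the inverse.
Euclidean algorithm:
  74 = 0·81 + 74
  81 = 1·74 + 7
  74 = 10·7 + 4
  7 = 1·4 + 3
  4 = 1·3 + 1
  3 = 3·1 + 0
gcd(74,81) = 1
Back-substitution gives: 74·(23) + 81·(-21) = 1
So 74⁻¹ ≡ 23 ≡ 23 (mod 81)
Check: 74 × 23 = 1702 ≡ 1 (mod 81) ✓

74⁻¹ ≡ 23 (mod 81)


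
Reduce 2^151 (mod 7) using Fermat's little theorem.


Fermat's little theorem: if p is prime and gcd(a,p)=1, then a^(p-1) ≡ 1 (mod p)
p = 7 is prime, gcd(2,7) = 1
Reduce exponent: 151 mod 6 = 1
So 2^151 ≡ 2^1 (mod 7)
2^1 mod 7 = 2

2^151 ≡ 2 (mod 7)


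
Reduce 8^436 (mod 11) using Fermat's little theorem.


Fermat's little theorem: if p is prime and gcd(a,p)=1, then a^(p-1) ≡ 1 (mod p)
p = 11 is prime, gcd(8,11) = 1
Reduce exponent: 436 mod 10 = 6
So 8^436 ≡ 8^6 (mod 11)
8^6 mod 11 = 3

8^436 ≡ 3 (mod 11)


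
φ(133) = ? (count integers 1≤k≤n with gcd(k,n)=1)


Factor n: 133 = 7 × 19
φ(n) = n · ∏(1 - 1/p) over distinct primes p | n
φ(133) = 133 · (1 - 1/7) · (1 - 1/19) = 108

φ(133) = 108


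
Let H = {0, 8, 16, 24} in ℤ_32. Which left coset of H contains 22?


22 + H = {22 + h (mod 32) : h ∈ H}
22+0=22, 22+8=30, 22+16=6, 22+24=14
22 + H = {6, 14, 22, 30} = 6 + H

22 + H = {6, 14, 22, 30}


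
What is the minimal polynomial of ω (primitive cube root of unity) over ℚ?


ω satisfies x² + x + 1 = 0 (the cyclotomic polynomial Φ₃)

Minimal polynomial: x² + x + 1


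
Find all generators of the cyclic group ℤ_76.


g generates ℤ_n iff gcd(g,n) = 1
Prime factors of 76: 2, 19
Generators are g ∈ {1,...,75} not divisible by any of these primes.
Generators: {1, 3, 5, 7, 9, 11, 13, 15, 17, 21, 23, 25, 27, 29, 31, 33, 35, 37, 39, 41, 43, 45, 47, 49, 51, 53, 55, 59, 61, 63, 65, 67, 69, 71, 73, 75}
Number of generators = φ(76) = 36

Generators of ℤ_76 = {1, 3, 5, 7, 9, 11, 13, 15, 17, 21, 23, 25, 27, 29, 31, 33, 35, 37, 39, 41, 43, 45, 47, 49, 51, 53, 55, 59, 61, 63, 65, 67, 69, 71, 73, 75}


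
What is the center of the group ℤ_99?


Z(G) = {g ∈ G | gx = xg for all x ∈ G}
ℤ_99 is abelian, so Z(G) = G

Z(ℤ_99) = ℤ_99


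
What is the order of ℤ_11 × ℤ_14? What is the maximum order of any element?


|ℤ_11 × ℤ_14| = 11 × 14 = 154
Max element order = lcm(11,14) = 154
Cyclic? Yes (gcd=1)

|ℤ_11×ℤ_14| = 154, max element order = 154


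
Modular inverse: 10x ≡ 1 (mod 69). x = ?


Use the extended Euclidean algorithm to write 1 = 10·s + 69·t; then s mod 69 is the inverse.
Euclidean algorithm:
  10 = 0·69 + 10
  69 = 6·10 + 9
  10 = 1·9 + 1
  9 = 9·1 + 0
gcd(10,69) = 1
Back-substitution gives: 10·(7) + 69·(-1) = 1
So 10⁻¹ ≡ 7 ≡ 7 (mod 69)
Check: 10 × 7 = 70 ≡ 1 (mod 69) ✓

10⁻¹ ≡ 7 (mod 69)


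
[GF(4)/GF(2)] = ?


GF(4) = GF(2^2), so the extension degree is 2

[GF(4)/GF(2)] = 2


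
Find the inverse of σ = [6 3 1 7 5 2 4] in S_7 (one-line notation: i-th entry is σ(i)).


To find σ⁻¹, swap domain and range:
σ(1) = 6 → σ⁻¹(6) = 1
σ(2) = 3 → σ⁻¹(3) = 2
σ(3) = 1 → σ⁻¹(1) = 3
σ(4) = 7 → σ⁻¹(7) = 4
σ(5) = 5 → σ⁻¹(5) = 5
σ(6) = 2 → σ⁻¹(2) = 6
σ(7) = 4 → σ⁻¹(4) = 7

σ⁻¹ = [3 6 2 7 5 1 4]


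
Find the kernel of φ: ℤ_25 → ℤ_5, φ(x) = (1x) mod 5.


Kernel = preimage of identity
ker(φ) = {x ∈ ℤ_25 : 1x ≡ 0 (mod 5)}. Since 5 | 25, φ is well-defined. The kernel is the cyclic subgroup ⟨5⟩ of ℤ_25 (order 5), i.e. {0, 5, 10, 15, 20}

ker(φ) = {0, 5, 10, 15, 20}


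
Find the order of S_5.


|S_n| = n! (number of permutations of n symbols)
|S_5| = 5! = 120

|S_5| = 120


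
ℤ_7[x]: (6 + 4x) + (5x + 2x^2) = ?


Add coefficients mod 7:
x^0: 6 + 0 = 6 (mod 7)
x^1: 4 + 5 = 2 (mod 7)
x^2: 0 + 2 = 2 (mod 7)
Result: 6 + 2x + 2x^2

f + g = 6 + 2x + 2x^2


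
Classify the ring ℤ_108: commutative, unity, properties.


ℤ_108 is a commutative ring with unity 1; 108 = 2×54 is composite, so 2·54 ≡ 0 gives zero divisors (not an integral domain)
Commutative: Yes
Integral domain: No
Has unity: Yes

ℤ_108: Commutative=Yes, Unity=Yes


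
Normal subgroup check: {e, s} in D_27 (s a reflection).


H = {e, s} in D_27 (s a reflection)
r·s·r⁻¹ = sr⁻² ≠ s for n ≥ 3, so {e, s} is not closed under conjugation

No, not a normal subgroup


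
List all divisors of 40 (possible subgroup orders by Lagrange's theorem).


Lagrange's theorem: |H| divides |G|
|G| = 40
Divisors of 40: 1, 2, 4, 5, 8, 10, 20, 40

Possible subgroup orders: {1, 2, 4, 5, 8, 10, 20, 40}


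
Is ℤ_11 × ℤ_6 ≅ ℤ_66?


Comparing ℤ_11 × ℤ_6 and ℤ_66:
gcd(11,6) = 1, so ℤ_11 × ℤ_6 ≅ ℤ_66 (CRT)

Yes, ℤ_11 × ℤ_6 ≅ ℤ_66


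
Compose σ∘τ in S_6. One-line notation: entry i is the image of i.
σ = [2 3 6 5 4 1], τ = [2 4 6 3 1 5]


σ∘τ: apply τ first, then σ
1 →τ 2 →σ 3
2 →τ 4 →σ 5
3 →τ 6 →σ 1
4 →τ 3 →σ 6
5 →τ 1 →σ 2
6 →τ 5 →σ 4

σ∘τ = [3 5 1 6 2 4]


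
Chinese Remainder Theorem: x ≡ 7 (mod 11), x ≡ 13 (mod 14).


m₁ = 11, m₂ = 14, gcd = 1, so CRT applies. M = m₁·m₂ = 154
Let M₁ = M/m₁ = 14, M₂ = M/m₂ = 11
Find y₁ ≡ M₁⁻¹ (mod m₁): 14⁻¹ ≡ 4 (mod 11)
Find y₂ ≡ M₂⁻¹ (mod m₂): 11⁻¹ ≡ 9 (mod 14)
x = a₁·M₁·y₁ + a₂·M₂·y₂ = 7·14·4 + 13·11·9 = 1679
Reduce mod 154: x ≡ 139
Check: 139 mod 11 = 7 ✓, 139 mod 14 = 13 ✓

x ≡ 139 (mod 154)


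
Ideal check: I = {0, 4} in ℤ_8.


Check ideal conditions for I = {0, 4} in ℤ_8:
(1) I is an additive subgroup? Yes
(2) For r ∈ ℤ_8 and a ∈ I: r·a ∈ I? Yes

Yes, I is an ideal of ℤ_8


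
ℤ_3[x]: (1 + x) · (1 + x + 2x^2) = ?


Expand and collect like terms; reduce coefficients mod 3:
x^0: 1·1 = 1 ≡ 1 (mod 3)
x^1: 1·1 + 1·1 = 2 ≡ 2 (mod 3)
x^2: 1·2 + 1·1 = 3 ≡ 0 (mod 3)
x^3: 1·2 = 2 ≡ 2 (mod 3)
Result: 1 + 2x + 2x^3

f · g = 1 + 2x + 2x^3


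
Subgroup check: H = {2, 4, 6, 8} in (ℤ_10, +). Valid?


Subgroup test for H = {2, 4, 6, 8} in (ℤ_10, +):
(1) 0 ∈ H? No
(2) Closure: for all a,b ∈ H, (a+b) mod 10 ∈ H? No  [counterexample: 2 + 8 = 0 ∉ H]
(3) Inverses: for all a ∈ H, -a mod 10 ∈ H? Yes

No, H is not a subgroup of ℤ_10


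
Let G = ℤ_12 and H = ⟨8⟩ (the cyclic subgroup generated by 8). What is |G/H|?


|⟨8⟩| = n / gcd(8, 12) = 12 / 4 = 3
H is normal (ℤ_12 is abelian).
|G/H| = |G| / |H| = 12 / 3 = 4

|G/H| = 4


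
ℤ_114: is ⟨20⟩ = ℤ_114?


g generates ℤ_n iff gcd(g, n) = 1
gcd(20, 114) = 2
Since gcd = 2 ≠ 1, ⟨20⟩ has order 57 < 114, so 20 is not a generator.

No, 20 does not generate ℤ_114


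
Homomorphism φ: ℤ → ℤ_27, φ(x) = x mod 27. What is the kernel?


Kernel = preimage of identity
ker(φ) = {x ∈ ℤ : x ≡ 0 (mod 27)} = 27ℤ = {0, ±27, ±54, ...}

ker(φ) = 27ℤ


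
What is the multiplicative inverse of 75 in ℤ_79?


Use the extended Euclidean algorithm to write 1 = 75·s + 79·t; then s mod 79 is the inverse.
Euclidean algorithm:
  75 = 0·79 + 75
  79 = 1·75 + 4
  75 = 18·4 + 3
  4 = 1·3 + 1
  3 = 3·1 + 0
gcd(75,79) = 1
Back-substitution gives: 75·(-20) + 79·(19) = 1
So 75⁻¹ ≡ -20 ≡ 59 (mod 79)
Check: 75 × 59 = 4425 ≡ 1 (mod 79) ✓

75⁻¹ ≡ 59 (mod 79)


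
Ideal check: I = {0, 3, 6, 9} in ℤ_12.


Check ideal conditions for I = {0, 3, 6, 9} in ℤ_12:
(1) I is an additive subgroup? Yes
(2) For r ∈ ℤ_12 and a ∈ I: r·a ∈ I? Yes

Yes, I is an ideal of ℤ_12


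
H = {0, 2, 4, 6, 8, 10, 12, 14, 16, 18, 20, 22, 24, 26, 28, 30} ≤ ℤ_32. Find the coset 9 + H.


9 + H = {9 + h (mod 32) : h ∈ H}
9+0=9, 9+2=11, 9+4=13, 9+6=15, 9+8=17, 9+10=19, 9+12=21, 9+14=23, 9+16=25, 9+18=27, 9+20=29, 9+22=31, 9+24=1, 9+26=3, 9+28=5, 9+30=7
9 + H = {1, 3, 5, 7, 9, 11, 13, 15, 17, 19, 21, 23, 25, 27, 29, 31} = 1 + H

9 + H = {1, 3, 5, 7, 9, 11, 13, 15, 17, 19, 21, 23, 25, 27, 29, 31}


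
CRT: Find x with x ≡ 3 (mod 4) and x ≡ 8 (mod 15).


m₁ = 4, m₂ = 15, gcd = 1, so CRT applies. M = m₁·m₂ = 60
Let M₁ = M/m₁ = 15, M₂ = M/m₂ = 4
Find y₁ ≡ M₁⁻¹ (mod m₁): 15⁻¹ ≡ 3 (mod 4)
Find y₂ ≡ M₂⁻¹ (mod m₂): 4⁻¹ ≡ 4 (mod 15)
x = a₁·M₁·y₁ + a₂·M₂·y₂ = 3·15·3 + 8·4·4 = 263
Reduce mod 60: x ≡ 23
Check: 23 mod 4 = 3 ✓, 23 mod 15 = 8 ✓

x ≡ 23 (mod 60)


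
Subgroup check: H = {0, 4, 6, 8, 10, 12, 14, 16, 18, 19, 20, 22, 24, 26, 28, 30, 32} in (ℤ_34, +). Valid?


Subgroup test for H = {0, 4, 6, 8, 10, 12, 14, 16, 18, 19, 20, 22, 24, 26, 28, 30, 32} in (ℤ_34, +):
(1) 0 ∈ H? Yes
(2) Closure: for all a,b ∈ H, (a+b) mod 34 ∈ H? No  [counterexample: 4 + 19 = 23 ∉ H]
(3) Inverses: for all a ∈ H, -a mod 34 ∈ H? No

No, H is not a subgroup of ℤ_34


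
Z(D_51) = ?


Z(G) = {g ∈ G | gx = xg for all x ∈ G}
For odd n, Z(D_n) = {e}: no nontrivial rotation commutes with all reflections

Z(D_51) = {e}


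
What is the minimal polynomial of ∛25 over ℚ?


∛25 satisfies x³ - 25 = 0, irreducible over ℚ (no rational root; 25 is not a perfect cube)

Minimal polynomial: x³ - 25


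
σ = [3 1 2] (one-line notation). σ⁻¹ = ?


To find σ⁻¹, swap domain and range:
σ(1) = 3 → σ⁻¹(3) = 1
σ(2) = 1 → σ⁻¹(1) = 2
σ(3) = 2 → σ⁻¹(2) = 3

σ⁻¹ = [2 3 1]


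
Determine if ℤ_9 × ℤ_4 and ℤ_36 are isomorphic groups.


Comparing ℤ_9 × ℤ_4 and ℤ_36:
gcd(9,4) = 1, so ℤ_9 × ℤ_4 ≅ ℤ_36 (CRT)

Yes, ℤ_9 × ℤ_4 ≅ ℤ_36


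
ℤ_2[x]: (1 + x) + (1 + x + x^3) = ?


Add coefficients mod 2:
x^0: 1 + 1 = 0 (mod 2)
x^1: 1 + 1 = 0 (mod 2)
x^2: 0 + 0 = 0 (mod 2)
x^3: 0 + 1 = 1 (mod 2)
Result: x^3

f + g = x^3


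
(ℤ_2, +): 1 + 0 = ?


Operation: addition mod 2
1 + 0 = (a + b) mod 2 with a = 1, b = 0

1 + 0 = 1


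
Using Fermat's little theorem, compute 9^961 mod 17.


Fermat's little theorem: if p is prime and gcd(a,p)=1, then a^(p-1) ≡ 1 (mod p)
p = 17 is prime, gcd(9,17) = 1
Reduce exponent: 961 mod 16 = 1
So 9^961 ≡ 9^1 (mod 17)
9^1 mod 17 = 9

9^961 ≡ 9 (mod 17)


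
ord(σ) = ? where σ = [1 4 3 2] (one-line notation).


Cycle decomposition: (2 4)
Cycle lengths: 2
Order = lcm(2) = 2

ord(σ) = 2


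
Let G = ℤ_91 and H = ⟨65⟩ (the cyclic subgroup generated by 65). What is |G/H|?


|⟨65⟩| = n / gcd(65, 91) = 91 / 13 = 7
H is normal (ℤ_91 is abelian).
|G/H| = |G| / |H| = 91 / 7 = 13

|G/H| = 13


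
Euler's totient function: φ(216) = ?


Factor n: 216 = 2^3 × 3^3
φ(n) = n · ∏(1 - 1/p) over distinct primes p | n
φ(216) = 216 · (1 - 1/2) · (1 - 1/3) = 72

φ(216) = 72


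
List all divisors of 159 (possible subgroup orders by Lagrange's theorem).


Lagrange's theorem: |H| divides |G|
|G| = 159
Divisors of 159: 1, 3, 53, 159

Possible subgroup orders: {1, 3, 53, 159}


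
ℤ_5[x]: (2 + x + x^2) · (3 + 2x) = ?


Expand and collect like terms; reduce coefficients mod 5:
x^0: 2·3 = 6 ≡ 1 (mod 5)
x^1: 2·2 + 1·3 = 7 ≡ 2 (mod 5)
x^2: 1·2 + 1·3 = 5 ≡ 0 (mod 5)
x^3: 1·2 = 2 ≡ 2 (mod 5)
Result: 1 + 2x + 2x^3

f · g = 1 + 2x + 2x^3


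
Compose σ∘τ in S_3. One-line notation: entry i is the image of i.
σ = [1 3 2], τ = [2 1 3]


σ∘τ: apply τ first, then σ
1 →τ 2 →σ 3
2 →τ 1 →σ 1
3 →τ 3 →σ 2

σ∘τ = [3 1 2]


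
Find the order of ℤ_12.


ℤ_n has n elements.

|ℤ_12| = 12


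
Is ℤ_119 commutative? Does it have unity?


ℤ_119 is a commutative ring with unity 1; 119 = 7×17 is composite, so 7·17 ≡ 0 gives zero divisors (not an integral domain)
Commutative: Yes
Integral domain: No
Has unity: Yes

ℤ_119: Commutative=Yes, Unity=Yes


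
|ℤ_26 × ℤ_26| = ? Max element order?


|ℤ_26 × ℤ_26| = 26 × 26 = 676
Max element order = lcm(26,26) = 26
Cyclic? No (gcd=26)

|ℤ_26×ℤ_26| = 676, max element order = 26


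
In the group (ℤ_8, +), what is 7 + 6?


Operation: addition mod 8
7 + 6 = (a + b) mod 8 with a = 7, b = 6

7 + 6 = 5


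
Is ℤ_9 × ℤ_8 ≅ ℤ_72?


Comparing ℤ_9 × ℤ_8 and ℤ_72:
gcd(9,8) = 1, so ℤ_9 × ℤ_8 ≅ ℤ_72 (CRT)

Yes, ℤ_9 × ℤ_8 ≅ ℤ_72


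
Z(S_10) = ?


Z(G) = {g ∈ G | gx = xg for all x ∈ G}
S_n is non-abelian for n ≥ 3; Z(S_10) is trivial

Z(S_10) = {e}


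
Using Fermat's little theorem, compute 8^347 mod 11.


Fermat's little theorem: if p is prime and gcd(a,p)=1, then a^(p-1) ≡ 1 (mod p)
p = 11 is prime, gcd(8,11) = 1
Reduce exponent: 347 mod 10 = 7
So 8^347 ≡ 8^7 (mod 11)
8^7 mod 11 = 2

8^347 ≡ 2 (mod 11)


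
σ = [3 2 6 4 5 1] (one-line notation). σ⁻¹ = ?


To find σ⁻¹, swap domain and range:
σ(1) = 3 → σ⁻¹(3) = 1
σ(2) = 2 → σ⁻¹(2) = 2
σ(3) = 6 → σ⁻¹(6) = 3
σ(4) = 4 → σ⁻¹(4) = 4
σ(5) = 5 → σ⁻¹(5) = 5
σ(6) = 1 → σ⁻¹(1) = 6

σ⁻¹ = [6 2 1 4 5 3]


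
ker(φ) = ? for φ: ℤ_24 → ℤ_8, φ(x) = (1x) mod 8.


Kernel = preimage of identity
ker(φ) = {x ∈ ℤ_24 : 1x ≡ 0 (mod 8)}. Since 8 | 24, φ is well-defined. The kernel is the cyclic subgroup ⟨8⟩ of ℤ_24 (order 3), i.e. {0, 8, 16}

ker(φ) = {0, 8, 16}


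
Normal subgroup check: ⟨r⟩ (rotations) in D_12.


H = ⟨r⟩ (rotations) in D_12
The rotation subgroup ⟨r⟩ has index 2 in D_12, so it is normal

Yes, normal subgroup


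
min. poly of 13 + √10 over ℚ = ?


Let α = 13 + √10. Then α - 13 = √10, so (α - 13)² = 10, giving α² - 26α + 159 = 0. Degree 2 and α ∉ ℚ, so this is the minimal polynomial.

Minimal polynomial: x² - 26x + 159


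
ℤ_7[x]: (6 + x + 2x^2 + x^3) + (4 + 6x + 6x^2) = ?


Add coefficients mod 7:
x^0: 6 + 4 = 3 (mod 7)
x^1: 1 + 6 = 0 (mod 7)
x^2: 2 + 6 = 1 (mod 7)
x^3: 1 + 0 = 1 (mod 7)
Result: 3 + x^2 + x^3

f + g = 3 + x^2 + x^3


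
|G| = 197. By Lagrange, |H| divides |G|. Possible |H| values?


Lagrange's theorem: |H| divides |G|
|G| = 197
Divisors of 197: 1, 197

Possible subgroup orders: {1, 197}


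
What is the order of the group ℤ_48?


ℤ_n has n elements.

|ℤ_48| = 48


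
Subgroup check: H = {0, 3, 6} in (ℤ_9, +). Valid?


Subgroup test for H = {0, 3, 6} in (ℤ_9, +):
(1) 0 ∈ H? Yes
(2) Closure: for all a,b ∈ H, (a+b) mod 9 ∈ H? Yes
(3) Inverses: for all a ∈ H, -a mod 9 ∈ H? Yes

Yes, H is a subgroup of ℤ_9


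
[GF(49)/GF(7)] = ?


GF(49) = GF(7^2), so the extension degree is 2

[GF(49)/GF(7)] = 2


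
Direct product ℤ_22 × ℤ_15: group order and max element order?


|ℤ_22 × ℤ_15| = 22 × 15 = 330
Max element order = lcm(22,15) = 330
Cyclic? Yes (gcd=1)

|ℤ_22×ℤ_15| = 330, max element order = 330


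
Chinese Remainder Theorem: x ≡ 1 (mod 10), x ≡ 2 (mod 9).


m₁ = 10, m₂ = 9, gcd = 1, so CRT applies. M = m₁·m₂ = 90
Let M₁ = M/m₁ = 9, M₂ = M/m₂ = 10
Find y₁ ≡ M₁⁻¹ (mod m₁): 9⁻¹ ≡ 9 (mod 10)
Find y₂ ≡ M₂⁻¹ (mod m₂): 10⁻¹ ≡ 1 (mod 9)
x = a₁·M₁·y₁ + a₂·M₂·y₂ = 1·9·9 + 2·10·1 = 101
Reduce mod 90: x ≡ 11
Check: 11 mod 10 = 1 ✓, 11 mod 9 = 2 ✓

x ≡ 11 (mod 90)


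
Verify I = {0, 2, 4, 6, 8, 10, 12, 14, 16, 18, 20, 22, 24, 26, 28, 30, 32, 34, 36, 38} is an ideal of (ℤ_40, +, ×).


Check ideal conditions for I = {0, 2, 4, 6, 8, 10, 12, 14, 16, 18, 20, 22, 24, 26, 28, 30, 32, 34, 36, 38} in ℤ_40:
(1) I is an additive subgroup? Yes
(2) For r ∈ ℤ_40 and a ∈ I: r·a ∈ I? Yes

Yes, I is an ideal of ℤ_40


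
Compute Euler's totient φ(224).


Factor n: 224 = 2^5 × 7
φ(n) = n · ∏(1 - 1/p) over distinct primes p | n
φ(224) = 224 · (1 - 1/2) · (1 - 1/7) = 96

φ(224) = 96


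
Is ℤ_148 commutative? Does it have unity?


ℤ_148 is a commutative ring with unity 1; 148 = 2×74 is composite, so 2·74 ≡ 0 gives zero divisors (not an integral domain)
Commutative: Yes
Integral domain: No
Has unity: Yes

ℤ_148: Commutative=Yes, Unity=Yes


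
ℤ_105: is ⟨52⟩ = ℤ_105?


g generates ℤ_n iff gcd(g, n) = 1
gcd(52, 105) = 1
Since gcd = 1, 52 is a generator.

Yes, 52 generates ℤ_105


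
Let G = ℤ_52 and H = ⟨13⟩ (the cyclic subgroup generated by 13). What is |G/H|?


|⟨13⟩| = n / gcd(13, 52) = 52 / 13 = 4
H is normal (ℤ_52 is abelian).
|G/H| = |G| / |H| = 52 / 4 = 13

|G/H| = 13


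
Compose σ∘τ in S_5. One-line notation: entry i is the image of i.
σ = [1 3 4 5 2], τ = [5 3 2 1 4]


σ∘τ: apply τ first, then σ
1 →τ 5 →σ 2
2 →τ 3 →σ 4
3 →τ 2 →σ 3
4 →τ 1 →σ 1
5 →τ 4 →σ 5

σ∘τ = [2 4 3 1 5]


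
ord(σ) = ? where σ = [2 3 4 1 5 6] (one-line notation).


Cycle decomposition: (1 2 3 4)
Cycle lengths: 4
Order = lcm(4) = 4

ord(σ) = 4


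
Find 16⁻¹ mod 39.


Use the extended Euclidean algorithm to write 1 = 16·s + 39·t; then s mod 39 is the inverse.
Euclidean algorithm:
  16 = 0·39 + 16
  39 = 2·16 + 7
  16 = 2·7 + 2
  7 = 3·2 + 1
  2 = 2·1 + 0
gcd(16,39) = 1
Back-substitution gives: 16·(-17) + 39·(7) = 1
So 16⁻¹ ≡ -17 ≡ 22 (mod 39)
Check: 16 × 22 = 352 ≡ 1 (mod 39) ✓

16⁻¹ ≡ 22 (mod 39)


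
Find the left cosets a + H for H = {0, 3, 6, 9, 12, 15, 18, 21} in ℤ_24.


H = {0, 3, 6, 9, 12, 15, 18, 21}, |H| = 8
Number of cosets = |G|/|H| = 24/8 = 3
0 + H = {0, 3, 6, 9, 12, 15, 18, 21}
1 + H = {1, 4, 7, 10, 13, 16, 19, 22}
2 + H = {2, 5, 8, 11, 14, 17, 20, 23}

Cosets: 0+H={0,3,6,9,12,15,18,21}; 1+H={1,4,7,10,13,16,19,22}; 2+H={2,5,8,11,14,17,20,23}


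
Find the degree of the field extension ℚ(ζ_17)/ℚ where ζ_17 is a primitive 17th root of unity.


[ℚ(ζ_n):ℚ] = deg Φ_n(x) = φ(n). Here φ(17) = 16

[ℚ(ζ_17)/ℚ where ζ_17 is a primitive 17th root of unity] = 16


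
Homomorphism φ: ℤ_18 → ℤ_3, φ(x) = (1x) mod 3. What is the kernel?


Kernel = preimage of identity
ker(φ) = {x ∈ ℤ_18 : 1x ≡ 0 (mod 3)}. Since 3 | 18, φ is well-defined. The kernel is the cyclic subgroup ⟨3⟩ of ℤ_18 (order 6), i.e. {0, 3, 6, 9, 12, 15}

ker(φ) = {0, 3, 6, 9, 12, 15}


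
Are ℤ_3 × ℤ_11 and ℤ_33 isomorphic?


Comparing ℤ_3 × ℤ_11 and ℤ_33:
gcd(3,11) = 1, so ℤ_3 × ℤ_11 ≅ ℤ_33 (CRT)

Yes, ℤ_3 × ℤ_11 ≅ ℤ_33


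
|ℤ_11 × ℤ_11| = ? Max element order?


|ℤ_11 × ℤ_11| = 11 × 11 = 121
Max element order = lcm(11,11) = 11
Cyclic? No (gcd=11)

|ℤ_11×ℤ_11| = 121, max element order = 11


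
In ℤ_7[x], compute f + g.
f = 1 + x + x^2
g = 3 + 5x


Add coefficients mod 7:
x^0: 1 + 3 = 4 (mod 7)
x^1: 1 + 5 = 6 (mod 7)
x^2: 1 + 0 = 1 (mod 7)
Result: 4 + 6x + x^2

f + g = 4 + 6x + x^2


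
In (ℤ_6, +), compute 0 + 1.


Operation: addition mod 6
0 + 1 = (a + b) mod 6 with a = 0, b = 1

0 + 1 = 1


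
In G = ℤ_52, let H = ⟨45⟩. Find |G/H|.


|⟨45⟩| = n / gcd(45, 52) = 52 / 1 = 52
H is normal (ℤ_52 is abelian).
|G/H| = |G| / |H| = 52 / 52 = 1

|G/H| = 1


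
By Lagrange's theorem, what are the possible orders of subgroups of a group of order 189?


Lagrange's theorem: |H| divides |G|
|G| = 189
Divisors of 189: 1, 3, 7, 9, 21, 27, 63, 189

Possible subgroup orders: {1, 3, 7, 9, 21, 27, 63, 189}


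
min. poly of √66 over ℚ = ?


√66 satisfies x² - 66 = 0, irreducible over ℚ since 66 is squarefree

Minimal polynomial: x² - 66


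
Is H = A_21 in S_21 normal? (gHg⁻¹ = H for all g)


H = A_21 in S_21
A_21 has index 2 in S_21, and every subgroup of index 2 is normal

Yes, normal subgroup


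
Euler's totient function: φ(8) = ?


φ(n) = count of k ∈ {1,...,n} with gcd(k,n)=1
Coprimes to 8: {1, 3, 5, 7}
Count: 4

φ(8) = 4


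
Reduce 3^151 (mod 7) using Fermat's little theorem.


Fermat's little theorem: if p is prime and gcd(a,p)=1, then a^(p-1) ≡ 1 (mod p)
p = 7 is prime, gcd(3,7) = 1
Reduce exponent: 151 mod 6 = 1
So 3^151 ≡ 3^1 (mod 7)
3^1 mod 7 = 3

3^151 ≡ 3 (mod 7)


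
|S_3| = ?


|S_n| = n! (number of permutations of n symbols)
|S_3| = 3! = 6

|S_3| = 6


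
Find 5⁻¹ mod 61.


Use the extended Euclidean algorithm to write 1 = 5·s + 61·t; then s mod 61 is the inverse.
Euclidean algorithm:
  5 = 0·61 + 5
  61 = 12·5 + 1
  5 = 5·1 + 0
gcd(5,61) = 1
Back-substitution gives: 5·(-12) + 61·(1) = 1
So 5⁻¹ ≡ -12 ≡ 49 (mod 61)
Check: 5 × 49 = 245 ≡ 1 (mod 61) ✓

5⁻¹ ≡ 49 (mod 61)


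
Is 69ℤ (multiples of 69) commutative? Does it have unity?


69ℤ is a commutative ring under +,× but has no multiplicative identity (1 ∉ 69ℤ); it has no zero divisors, but without unity it is not an integral domain
Commutative: Yes
Integral domain: No
Has unity: No

69ℤ (multiples of 69): Commutative=Yes, Unity=No


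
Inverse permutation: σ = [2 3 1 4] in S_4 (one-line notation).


To find σ⁻¹, swap domain and range:
σ(1) = 2 → σ⁻¹(2) = 1
σ(2) = 3 → σ⁻¹(3) = 2
σ(3) = 1 → σ⁻¹(1) = 3
σ(4) = 4 → σ⁻¹(4) = 4

σ⁻¹ = [3 1 2 4]


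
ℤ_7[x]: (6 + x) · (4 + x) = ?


Expand and collect like terms; reduce coefficients mod 7:
x^0: 6·4 = 24 ≡ 3 (mod 7)
x^1: 6·1 + 1·4 = 10 ≡ 3 (mod 7)
x^2: 1·1 = 1 ≡ 1 (mod 7)
Result: 3 + 3x + x^2

f · g = 3 + 3x + x^2


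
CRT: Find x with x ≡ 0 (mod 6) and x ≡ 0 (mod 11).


m₁ = 6, m₂ = 11, gcd = 1, so CRT applies. M = m₁·m₂ = 66
Let M₁ = M/m₁ = 11, M₂ = M/m₂ = 6
Find y₁ ≡ M₁⁻¹ (mod m₁): 11⁻¹ ≡ 5 (mod 6)
Find y₂ ≡ M₂⁻¹ (mod m₂): 6⁻¹ ≡ 2 (mod 11)
x = a₁·M₁·y₁ + a₂·M₂·y₂ = 0·11·5 + 0·6·2 = 0
Reduce mod 66: x ≡ 0
Check: 0 mod 6 = 0 ✓, 0 mod 11 = 0 ✓

x ≡ 0 (mod 66)


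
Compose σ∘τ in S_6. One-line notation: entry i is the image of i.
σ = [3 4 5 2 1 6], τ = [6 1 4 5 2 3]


σ∘τ: apply τ first, then σ
1 →τ 6 →σ 6
2 →τ 1 →σ 3
3 →τ 4 →σ 2
4 →τ 5 →σ 1
5 →τ 2 →σ 4
6 →τ 3 →σ 5

σ∘τ = [6 3 2 1 4 5]


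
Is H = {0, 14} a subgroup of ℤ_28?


Subgroup test for H = {0, 14} in (ℤ_28, +):
(1) 0 ∈ H? Yes
(2) Closure: for all a,b ∈ H, (a+b) mod 28 ∈ H? Yes
(3) Inverses: for all a ∈ H, -a mod 28 ∈ H? Yes

Yes, H is a subgroup of ℤ_28


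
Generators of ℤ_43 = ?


g generates ℤ_n iff gcd(g,n) = 1
Prime factors of 43: 43
Generators are g ∈ {1,...,42} not divisible by any of these primes.
Generators: {1, 2, 3, 4, 5, 6, 7, 8, 9, 10, 11, 12, 13, 14, 15, 16, 17, 18, 19, 20, 21, 22, 23, 24, 25, 26, 27, 28, 29, 30, 31, 32, 33, 34, 35, 36, 37, 38, 39, 40, 41, 42}
Number of generators = φ(43) = 42

Generators of ℤ_43 = {1, 2, 3, 4, 5, 6, 7, 8, 9, 10, 11, 12, 13, 14, 15, 16, 17, 18, 19, 20, 21, 22, 23, 24, 25, 26, 27, 28, 29, 30, 31, 32, 33, 34, 35, 36, 37, 38, 39, 40, 41, 42}


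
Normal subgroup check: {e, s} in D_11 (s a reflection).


H = {e, s} in D_11 (s a reflection)
r·s·r⁻¹ = sr⁻² ≠ s for n ≥ 3, so {e, s} is not closed under conjugation

No, not a normal subgroup


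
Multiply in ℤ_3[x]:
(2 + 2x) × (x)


Expand and collect like terms; reduce coefficients mod 3:
x^0: 2·0 = 0 ≡ 0 (mod 3)
x^1: 2·1 + 2·0 = 2 ≡ 2 (mod 3)
x^2: 2·1 = 2 ≡ 2 (mod 3)
Result: 2x + 2x^2

f · g = 2x + 2x^2


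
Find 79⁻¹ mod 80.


Use the extended Euclidean algorithm to write 1 = 79·s + 80·t; then s mod 80 is the inverse.
Euclidean algorithm:
  79 = 0·80 + 79
  80 = 1·79 + 1
  79 = 79·1 + 0
gcd(79,80) = 1
Back-substitution gives: 79·(-1) + 80·(1) = 1
So 79⁻¹ ≡ -1 ≡ 79 (mod 80)
Check: 79 × 79 = 6241 ≡ 1 (mod 80) ✓

79⁻¹ ≡ 79 (mod 80)


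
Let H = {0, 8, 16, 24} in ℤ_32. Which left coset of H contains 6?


6 + H = {6 + h (mod 32) : h ∈ H}
6+0=6, 6+8=14, 6+16=22, 6+24=30

6 + H = {6, 14, 22, 30}


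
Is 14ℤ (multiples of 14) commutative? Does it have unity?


14ℤ is a commutative ring under +,× but has no multiplicative identity (1 ∉ 14ℤ); it has no zero divisors, but without unity it is not an integral domain
Commutative: Yes
Integral domain: No
Has unity: No

14ℤ (multiples of 14): Commutative=Yes, Unity=No


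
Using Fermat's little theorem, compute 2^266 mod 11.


Fermat's little theorem: if p is prime and gcd(a,p)=1, then a^(p-1) ≡ 1 (mod p)
p = 11 is prime, gcd(2,11) = 1
Reduce exponent: 266 mod 10 = 6
So 2^266 ≡ 2^6 (mod 11)
2^6 mod 11 = 9

2^266 ≡ 9 (mod 11)


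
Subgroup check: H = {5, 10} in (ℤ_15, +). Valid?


Subgroup test for H = {5, 10} in (ℤ_15, +):
(1) 0 ∈ H? No
(2) Closure: for all a,b ∈ H, (a+b) mod 15 ∈ H? No  [counterexample: 5 + 10 = 0 ∉ H]
(3) Inverses: for all a ∈ H, -a mod 15 ∈ H? Yes

No, H is not a subgroup of ℤ_15


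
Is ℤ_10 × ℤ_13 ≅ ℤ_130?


Comparing ℤ_10 × ℤ_13 and ℤ_130:
gcd(10,13) = 1, so ℤ_10 × ℤ_13 ≅ ℤ_130 (CRT)

Yes, ℤ_10 × ℤ_13 ≅ ℤ_130


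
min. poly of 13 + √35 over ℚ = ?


Let α = 13 + √35. Then α - 13 = √35, so (α - 13)² = 35, giving α² - 26α + 134 = 0. Degree 2 and α ∉ ℚ, so this is the minimal polynomial.

Minimal polynomial: x² - 26x + 134


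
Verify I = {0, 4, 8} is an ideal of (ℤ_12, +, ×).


Check ideal conditions for I = {0, 4, 8} in ℤ_12:
(1) I is an additive subgroup? Yes
(2) For r ∈ ℤ_12 and a ∈ I: r·a ∈ I? Yes

Yes, I is an ideal of ℤ_12


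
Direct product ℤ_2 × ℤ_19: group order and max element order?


|ℤ_2 × ℤ_19| = 2 × 19 = 38
Max element order = lcm(2,19) = 38
Cyclic? Yes (gcd=1)

|ℤ_2×ℤ_19| = 38, max element order = 38


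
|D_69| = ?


|D_n| = 2n (n rotations and n reflections)
|D_69| = 2×69 = 138

|D_69| = 138


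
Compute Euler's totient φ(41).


Factor n: 41 = 41
φ(n) = n · ∏(1 - 1/p) over distinct primes p | n
φ(41) = 41 · (1 - 1/41) = 40

φ(41) = 40


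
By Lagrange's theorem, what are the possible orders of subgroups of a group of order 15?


Lagrange's theorem: |H| divides |G|
|G| = 15
Divisors of 15: 1, 3, 5, 15

Possible subgroup orders: {1, 3, 5, 15}


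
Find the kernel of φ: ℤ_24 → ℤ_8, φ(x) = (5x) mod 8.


Kernel = preimage of identity
ker(φ) = {x ∈ ℤ_24 : 5x ≡ 0 (mod 8)}. Since 8 | 24, φ is well-defined. The kernel is the cyclic subgroup ⟨8⟩ of ℤ_24 (order 3), i.e. {0, 8, 16}

ker(φ) = {0, 8, 16}


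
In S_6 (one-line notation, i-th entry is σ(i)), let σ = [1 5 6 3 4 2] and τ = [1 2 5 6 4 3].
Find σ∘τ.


σ∘τ: apply τ first, then σ
1 →τ 1 →σ 1
2 →τ 2 →σ 5
3 →τ 5 →σ 4
4 →τ 6 →σ 2
5 →τ 4 →σ 3
6 →τ 3 →σ 6

σ∘τ = [1 5 4 2 3 6]


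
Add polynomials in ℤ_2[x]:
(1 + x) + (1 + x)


Add coefficients mod 2:
x^0: 1 + 1 = 0 (mod 2)
x^1: 1 + 1 = 0 (mod 2)
Result: 0

f + g = 0


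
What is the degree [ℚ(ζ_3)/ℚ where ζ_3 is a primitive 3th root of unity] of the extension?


[ℚ(ζ_n):ℚ] = deg Φ_n(x) = φ(n). Here φ(3) = 2

[ℚ(ζ_3)/ℚ where ζ_3 is a primitive 3th root of unity] = 2


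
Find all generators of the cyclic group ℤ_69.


g generates ℤ_n iff gcd(g,n) = 1
Prime factors of 69: 3, 23
Generators are g ∈ {1,...,68} not divisible by any of these primes.
Generators: {1, 2, 4, 5, 7, 8, 10, 11, 13, 14, 16, 17, 19, 20, 22, 25, 26, 28, 29, 31, 32, 34, 35, 37, 38, 40, 41, 43, 44, 47, 49, 50, 52, 53, 55, 56, 58, 59, 61, 62, 64, 65, 67, 68}
Number of generators = φ(69) = 44

Generators of ℤ_69 = {1, 2, 4, 5, 7, 8, 10, 11, 13, 14, 16, 17, 19, 20, 22, 25, 26, 28, 29, 31, 32, 34, 35, 37, 38, 40, 41, 43, 44, 47, 49, 50, 52, 53, 55, 56, 58, 59, 61, 62, 64, 65, 67, 68}


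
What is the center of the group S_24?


Z(G) = {g ∈ G | gx = xg for all x ∈ G}
S_n is non-abelian for n ≥ 3; Z(S_24) is trivial

Z(S_24) = {e}


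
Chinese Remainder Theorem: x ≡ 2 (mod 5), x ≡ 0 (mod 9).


m₁ = 5, m₂ = 9, gcd = 1, so CRT applies. M = m₁·m₂ = 45
Let M₁ = M/m₁ = 9, M₂ = M/m₂ = 5
Find y₁ ≡ M₁⁻¹ (mod m₁): 9⁻¹ ≡ 4 (mod 5)
Find y₂ ≡ M₂⁻¹ (mod m₂): 5⁻¹ ≡ 2 (mod 9)
x = a₁·M₁·y₁ + a₂·M₂·y₂ = 2·9·4 + 0·5·2 = 72
Reduce mod 45: x ≡ 27
Check: 27 mod 5 = 2 ✓, 27 mod 9 = 0 ✓

x ≡ 27 (mod 45)


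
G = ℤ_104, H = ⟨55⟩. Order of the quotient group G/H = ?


|⟨55⟩| = n / gcd(55, 104) = 104 / 1 = 104
H is normal (ℤ_104 is abelian).
|G/H| = |G| / |H| = 104 / 104 = 1

|G/H| = 1


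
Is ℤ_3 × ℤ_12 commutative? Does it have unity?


Direct product ring; commutative with unity (1,1); but (1,0)·(0,1) = (0,0) gives zero divisors, so not an integral domain
Commutative: Yes
Integral domain: No
Has unity: Yes

ℤ_3 × ℤ_12: Commutative=Yes, Unity=Yes


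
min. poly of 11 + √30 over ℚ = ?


Let α = 11 + √30. Then α - 11 = √30, so (α - 11)² = 30, giving α² - 22α + 91 = 0. Degree 2 and α ∉ ℚ, so this is the minimal polynomial.

Minimal polynomial: x² - 22x + 91


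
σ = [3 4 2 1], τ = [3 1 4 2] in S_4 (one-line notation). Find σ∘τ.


σ∘τ: apply τ first, then σ
1 →τ 3 →σ 2
2 →τ 1 →σ 3
3 →τ 4 →σ 1
4 →τ 2 →σ 4

σ∘τ = [2 3 1 4]


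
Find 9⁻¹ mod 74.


Use the extended Euclidean algorithm to write 1 = 9·s + 74·t; then s mod 74 is the inverse.
Euclidean algorithm:
  9 = 0·74 + 9
  74 = 8·9 + 2
  9 = 4·2 + 1
  2 = 2·1 + 0
gcd(9,74) = 1
Back-substitution gives: 9·(33) + 74·(-4) = 1
So 9⁻¹ ≡ 33 ≡ 33 (mod 74)
Check: 9 × 33 = 297 ≡ 1 (mod 74) ✓

9⁻¹ ≡ 33 (mod 74)


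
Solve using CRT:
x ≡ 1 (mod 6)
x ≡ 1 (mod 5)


m₁ = 6, m₂ = 5, gcd = 1, so CRT applies. M = m₁·m₂ = 30
Let M₁ = M/m₁ = 5, M₂ = M/m₂ = 6
Find y₁ ≡ M₁⁻¹ (mod m₁): 5⁻¹ ≡ 5 (mod 6)
Find y₂ ≡ M₂⁻¹ (mod m₂): 6⁻¹ ≡ 1 (mod 5)
x = a₁·M₁·y₁ + a₂·M₂·y₂ = 1·5·5 + 1·6·1 = 31
Reduce mod 30: x ≡ 1
Check: 1 mod 6 = 1 ✓, 1 mod 5 = 1 ✓

x ≡ 1 (mod 30)


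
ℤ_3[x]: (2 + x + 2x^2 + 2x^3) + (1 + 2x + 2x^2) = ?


Add coefficients mod 3:
x^0: 2 + 1 = 0 (mod 3)
x^1: 1 + 2 = 0 (mod 3)
x^2: 2 + 2 = 1 (mod 3)
x^3: 2 + 0 = 2 (mod 3)
Result: x^2 + 2x^3

f + g = x^2 + 2x^3


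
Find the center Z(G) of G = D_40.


Z(G) = {g ∈ G | gx = xg for all x ∈ G}
For even n, Z(D_n) = {e, r^(n/2)}: the 180° rotation r^20 commutes with every reflection and rotation

Z(D_40) = {e, r^20}


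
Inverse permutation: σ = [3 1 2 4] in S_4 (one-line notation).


To find σ⁻¹, swap domain and range:
σ(1) = 3 → σ⁻¹(3) = 1
σ(2) = 1 → σ⁻¹(1) = 2
σ(3) = 2 → σ⁻¹(2) = 3
σ(4) = 4 → σ⁻¹(4) = 4

σ⁻¹ = [2 3 1 4]


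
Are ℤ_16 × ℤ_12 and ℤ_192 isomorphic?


Comparing ℤ_16 × ℤ_12 and ℤ_192:
gcd(16,12) = 4 ≠ 1. Max element order in ℤ_16×ℤ_12 is lcm(16,12) = 48 < 192, so it has no element of order 192

No, ℤ_16 × ℤ_12 ≇ ℤ_192
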